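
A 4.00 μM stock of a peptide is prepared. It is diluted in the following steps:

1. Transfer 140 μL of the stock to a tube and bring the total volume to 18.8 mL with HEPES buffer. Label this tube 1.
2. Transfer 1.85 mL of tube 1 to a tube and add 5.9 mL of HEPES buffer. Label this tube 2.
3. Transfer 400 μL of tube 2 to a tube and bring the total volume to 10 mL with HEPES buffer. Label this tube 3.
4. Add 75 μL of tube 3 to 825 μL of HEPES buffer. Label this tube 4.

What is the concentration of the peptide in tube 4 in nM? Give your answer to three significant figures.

0.0237 nM

Step 1: 140 μL brought to 18.8 mL → factor 18800/140 = 134.29
Step 2: 1.85 mL + 5.9 mL = 7.75 mL total → factor 7.75/1.85 = 4.1892
Step 3: 400 μL brought to 10 mL → factor 10000/400 = 25
Step 4: 75 μL + 825 μL = 900 μL total → factor 900/75 = 12
Overall dilution factor = 134.29 × 4.1892 × 25 × 12 = 1.6876 × 10^5
Final = 4.00 μM / 1.6876 × 10^5 = 2.370 × 10^-5 μM = 0.0237 nM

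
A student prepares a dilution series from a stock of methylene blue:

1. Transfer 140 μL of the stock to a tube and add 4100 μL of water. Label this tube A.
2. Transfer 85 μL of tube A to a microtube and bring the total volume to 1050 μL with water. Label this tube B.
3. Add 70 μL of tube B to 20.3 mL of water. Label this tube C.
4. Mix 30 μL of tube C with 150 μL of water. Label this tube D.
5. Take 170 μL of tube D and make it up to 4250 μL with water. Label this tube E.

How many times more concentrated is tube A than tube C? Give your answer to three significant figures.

3.59 × 10^3

Step 1: 140 μL + 4100 μL = 4240 μL total → factor 4240/140 = 30.286
Step 2: 85 μL brought to 1050 μL → factor 1050/85 = 12.353
Step 3: 70 μL + 20.3 mL = 20370 μL total → factor 20370/70 = 291
Dilution factor to tube A = 30.286; to tube C = 1.0887 × 10^5
[tube A]/[tube C] = (factor to tube C)/(factor to tube A) = 1.0887 × 10^5/30.286 = 3.59 × 10^3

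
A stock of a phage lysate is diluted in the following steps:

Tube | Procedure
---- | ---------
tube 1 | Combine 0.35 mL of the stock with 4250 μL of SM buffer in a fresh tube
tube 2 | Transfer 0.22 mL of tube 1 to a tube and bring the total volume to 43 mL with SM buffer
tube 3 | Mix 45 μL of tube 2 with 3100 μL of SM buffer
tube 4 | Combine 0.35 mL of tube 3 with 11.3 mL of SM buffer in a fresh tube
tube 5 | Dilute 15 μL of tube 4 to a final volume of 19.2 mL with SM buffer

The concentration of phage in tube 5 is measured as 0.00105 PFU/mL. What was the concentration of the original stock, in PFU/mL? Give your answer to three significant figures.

Step 1: 0.35 mL + 4250 μL = 4.6 mL total → factor 4.6/0.35 = 13.143
Step 2: 0.22 mL brought to 43 mL → factor 43/0.22 = 195.45
Step 3: 45 μL + 3100 μL = 3145 μL total → factor 3145/45 = 69.889
Step 4: 0.35 mL + 11.3 mL = 11.65 mL total → factor 11.65/0.35 = 33.286
Step 5: 15 μL brought to 19.2 mL → factor 19200/15 = 1280
Overall dilution factor = 13.143 × 195.45 × 69.889 × 33.286 × 1280 = 7.6491 × 10^9
Stock = 0.00105 PFU/mL × 7.6491 × 10^9 = 8.03 × 10^6 PFU/mL

8.03 × 10^6 PFU/mL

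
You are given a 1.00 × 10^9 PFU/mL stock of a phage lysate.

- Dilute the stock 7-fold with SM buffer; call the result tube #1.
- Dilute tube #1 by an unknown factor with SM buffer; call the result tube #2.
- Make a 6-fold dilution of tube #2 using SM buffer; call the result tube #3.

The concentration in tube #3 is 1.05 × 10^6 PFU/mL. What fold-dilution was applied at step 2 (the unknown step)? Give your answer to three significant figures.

Step 1: 7-fold → factor 7
Step 2: unknown factor x
Step 3: 6-fold → factor 6
Product of known-step factors = 42
Overall factor = 1.00 × 10^9 PFU/mL / (1.05 × 10^6 PFU/mL) = 952.38
x = 952.38 / 42 = 22.7

22.7-fold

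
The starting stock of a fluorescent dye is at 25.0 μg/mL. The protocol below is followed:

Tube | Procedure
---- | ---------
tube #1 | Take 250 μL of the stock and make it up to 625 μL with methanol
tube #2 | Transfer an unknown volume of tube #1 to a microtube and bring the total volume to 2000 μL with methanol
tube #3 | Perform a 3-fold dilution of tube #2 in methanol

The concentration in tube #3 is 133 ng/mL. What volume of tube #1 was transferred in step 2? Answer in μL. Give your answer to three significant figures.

Step 1: 250 μL brought to 625 μL → factor 625/250 = 2.5
Step 2: v brought to 2000 μL → factor = 2000 μL/v
Step 3: 3-fold → factor 3
Product of known-step factors = 7.5
Overall factor = 25.0 μg/mL / (133 ng/mL) = 187.97
Step-2 factor = 187.97 / 7.5 = 25.063
v = 2000 μL / 25.063 = 79.8 μL

79.8 μL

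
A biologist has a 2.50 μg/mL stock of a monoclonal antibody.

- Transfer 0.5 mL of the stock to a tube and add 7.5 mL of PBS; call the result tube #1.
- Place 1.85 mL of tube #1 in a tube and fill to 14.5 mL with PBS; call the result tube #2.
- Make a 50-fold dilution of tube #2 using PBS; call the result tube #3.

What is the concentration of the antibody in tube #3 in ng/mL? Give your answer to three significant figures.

Step 1: 0.5 mL + 7.5 mL = 8 mL total → factor 8/0.5 = 16
Step 2: 1.85 mL brought to 14.5 mL → factor 14.5/1.85 = 7.8378
Step 3: 50-fold → factor 50
Overall dilution factor = 16 × 7.8378 × 50 = 6270.3
Final = 2.50 μg/mL / 6270.3 = 0.0003987 μg/mL = 0.399 ng/mL

0.399 ng/mL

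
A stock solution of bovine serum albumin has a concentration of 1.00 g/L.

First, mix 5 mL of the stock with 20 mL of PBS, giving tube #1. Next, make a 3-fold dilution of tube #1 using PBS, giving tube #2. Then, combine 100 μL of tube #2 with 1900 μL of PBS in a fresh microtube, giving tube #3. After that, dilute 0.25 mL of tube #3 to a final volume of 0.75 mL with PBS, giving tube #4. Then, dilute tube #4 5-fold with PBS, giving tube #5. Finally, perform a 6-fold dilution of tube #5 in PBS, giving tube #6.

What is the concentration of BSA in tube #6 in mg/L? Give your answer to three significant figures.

Step 1: 5 mL + 20 mL = 25 mL total → factor 25/5 = 5
Step 2: 3-fold → factor 3
Step 3: 100 μL + 1900 μL = 2000 μL total → factor 2000/100 = 20
Step 4: 0.25 mL brought to 0.75 mL → factor 0.75/0.25 = 3
Step 5: 5-fold → factor 5
Step 6: 6-fold → factor 6
Overall dilution factor = 5 × 3 × 20 × 3 × 5 × 6 = 27000
Final = 1.00 g/L / 27000 = 3.704 × 10^-5 g/L = 0.0370 mg/L

0.0370 mg/L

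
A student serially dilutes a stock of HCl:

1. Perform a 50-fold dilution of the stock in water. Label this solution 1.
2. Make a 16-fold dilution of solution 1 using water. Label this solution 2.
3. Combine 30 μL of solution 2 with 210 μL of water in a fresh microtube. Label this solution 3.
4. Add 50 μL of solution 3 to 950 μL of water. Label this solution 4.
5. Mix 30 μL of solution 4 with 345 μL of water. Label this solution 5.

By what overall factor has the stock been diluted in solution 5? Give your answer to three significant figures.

Step 1: 50-fold → factor 50
Step 2: 16-fold → factor 16
Step 3: 30 μL + 210 μL = 240 μL total → factor 240/30 = 8
Step 4: 50 μL + 950 μL = 1000 μL total → factor 1000/50 = 20
Step 5: 30 μL + 345 μL = 375 μL total → factor 375/30 = 12.5
Overall dilution factor = 50 × 16 × 8 × 20 × 12.5 = 1.6 × 10^6

1.60 × 10^6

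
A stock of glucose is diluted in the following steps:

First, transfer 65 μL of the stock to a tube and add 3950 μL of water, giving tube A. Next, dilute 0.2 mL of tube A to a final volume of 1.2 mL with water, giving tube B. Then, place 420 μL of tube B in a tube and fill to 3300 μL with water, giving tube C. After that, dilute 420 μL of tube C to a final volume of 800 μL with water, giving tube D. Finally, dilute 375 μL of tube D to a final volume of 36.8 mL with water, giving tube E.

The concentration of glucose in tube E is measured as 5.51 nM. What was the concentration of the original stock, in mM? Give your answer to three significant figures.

Step 1: 65 μL + 3950 μL = 4015 μL total → factor 4015/65 = 61.769
Step 2: 0.2 mL brought to 1.2 mL → factor 1.2/0.2 = 6
Step 3: 420 μL brought to 3300 μL → factor 3300/420 = 7.8571
Step 4: 420 μL brought to 800 μL → factor 800/420 = 1.9048
Step 5: 375 μL brought to 36.8 mL → factor 36800/375 = 98.133
Overall dilution factor = 61.769 × 6 × 7.8571 × 1.9048 × 98.133 = 5.4431 × 10^5
Stock = 5.51 nM × 5.4431 × 10^5 = 2.999 × 10^6 nM = 3.00 mM

3.00 mM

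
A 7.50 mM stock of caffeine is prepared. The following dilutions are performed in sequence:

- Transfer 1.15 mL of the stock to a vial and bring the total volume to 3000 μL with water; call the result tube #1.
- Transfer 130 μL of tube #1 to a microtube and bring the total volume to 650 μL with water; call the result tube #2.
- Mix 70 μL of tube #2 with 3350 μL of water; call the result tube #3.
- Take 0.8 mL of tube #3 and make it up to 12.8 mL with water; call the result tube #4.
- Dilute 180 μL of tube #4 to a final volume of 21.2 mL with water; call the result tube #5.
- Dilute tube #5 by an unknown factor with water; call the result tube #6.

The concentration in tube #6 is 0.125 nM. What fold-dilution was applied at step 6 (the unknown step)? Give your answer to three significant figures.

50.0-fold

Step 1: 1.15 mL brought to 3000 μL → factor 3/1.15 = 2.6087
Step 2: 130 μL brought to 650 μL → factor 650/130 = 5
Step 3: 70 μL + 3350 μL = 3420 μL total → factor 3420/70 = 48.857
Step 4: 0.8 mL brought to 12.8 mL → factor 12.8/0.8 = 16
Step 5: 180 μL brought to 21.2 mL → factor 21200/180 = 117.78
Step 6: unknown factor x
Product of known-step factors = 1.2009 × 10^6
Overall factor = 7.50 mM / (0.125 nM) = 6 × 10^7
x = 6 × 10^7 / 1.2009 × 10^6 = 50.0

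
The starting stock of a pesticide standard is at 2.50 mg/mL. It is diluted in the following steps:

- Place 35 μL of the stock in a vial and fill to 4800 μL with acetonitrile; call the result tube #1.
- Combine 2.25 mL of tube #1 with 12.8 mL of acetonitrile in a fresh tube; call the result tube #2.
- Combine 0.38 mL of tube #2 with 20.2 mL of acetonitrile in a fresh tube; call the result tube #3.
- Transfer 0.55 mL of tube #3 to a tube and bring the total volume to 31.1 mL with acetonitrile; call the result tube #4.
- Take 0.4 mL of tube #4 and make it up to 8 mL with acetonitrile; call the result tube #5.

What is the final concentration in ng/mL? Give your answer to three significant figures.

Step 1: 35 μL brought to 4800 μL → factor 4800/35 = 137.14
Step 2: 2.25 mL + 12.8 mL = 15.05 mL total → factor 15.05/2.25 = 6.6889
Step 3: 0.38 mL + 20.2 mL = 20.58 mL total → factor 20.58/0.38 = 54.158
Step 4: 0.55 mL brought to 31.1 mL → factor 31.1/0.55 = 56.545
Step 5: 0.4 mL brought to 8 mL → factor 8/0.4 = 20
Overall dilution factor = 137.14 × 6.6889 × 54.158 × 56.545 × 20 = 5.6185 × 10^7
Final = 2.50 mg/mL / 5.6185 × 10^7 = 4.450 × 10^-8 mg/mL = 0.0445 ng/mL

0.0445 ng/mL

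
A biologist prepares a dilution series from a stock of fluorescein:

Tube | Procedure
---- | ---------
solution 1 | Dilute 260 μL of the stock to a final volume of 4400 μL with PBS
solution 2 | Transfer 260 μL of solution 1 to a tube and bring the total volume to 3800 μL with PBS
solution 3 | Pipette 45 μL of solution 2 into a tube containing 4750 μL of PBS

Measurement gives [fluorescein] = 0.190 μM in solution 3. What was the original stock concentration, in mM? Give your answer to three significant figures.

5.01 mM

Step 1: 260 μL brought to 4400 μL → factor 4400/260 = 16.923
Step 2: 260 μL brought to 3800 μL → factor 3800/260 = 14.615
Step 3: 45 μL + 4750 μL = 4795 μL total → factor 4795/45 = 106.56
Overall dilution factor = 16.923 × 14.615 × 106.56 = 26355
Stock = 0.190 μM × 26355 = 5007 μM = 5.01 mM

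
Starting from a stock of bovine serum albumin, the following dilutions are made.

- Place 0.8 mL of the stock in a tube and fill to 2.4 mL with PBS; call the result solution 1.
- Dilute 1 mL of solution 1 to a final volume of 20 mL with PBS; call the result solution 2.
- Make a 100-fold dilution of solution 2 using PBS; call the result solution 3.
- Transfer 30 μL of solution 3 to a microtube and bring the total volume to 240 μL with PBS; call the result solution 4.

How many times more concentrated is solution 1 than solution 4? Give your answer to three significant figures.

1.60 × 10^4

Step 1: 0.8 mL brought to 2.4 mL → factor 2.4/0.8 = 3
Step 2: 1 mL brought to 20 mL → factor 20/1 = 20
Step 3: 100-fold → factor 100
Step 4: 30 μL brought to 240 μL → factor 240/30 = 8
Dilution factor to solution 1 = 3; to solution 4 = 48000
[solution 1]/[solution 4] = (factor to solution 4)/(factor to solution 1) = 48000/3 = 1.60 × 10^4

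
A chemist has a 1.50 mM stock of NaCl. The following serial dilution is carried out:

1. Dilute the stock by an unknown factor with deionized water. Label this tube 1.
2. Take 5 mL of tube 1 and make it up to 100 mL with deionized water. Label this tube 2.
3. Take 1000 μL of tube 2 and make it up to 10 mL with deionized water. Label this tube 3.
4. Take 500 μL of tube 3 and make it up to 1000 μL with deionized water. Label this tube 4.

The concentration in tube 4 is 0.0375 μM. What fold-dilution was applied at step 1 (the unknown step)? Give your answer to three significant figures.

100-fold

Step 1: unknown factor x
Step 2: 5 mL brought to 100 mL → factor 100/5 = 20
Step 3: 1000 μL brought to 10 mL → factor 10000/1000 = 10
Step 4: 500 μL brought to 1000 μL → factor 1000/500 = 2
Product of known-step factors = 400
Overall factor = 1.50 mM / (0.0375 μM) = 40000
x = 40000 / 400 = 100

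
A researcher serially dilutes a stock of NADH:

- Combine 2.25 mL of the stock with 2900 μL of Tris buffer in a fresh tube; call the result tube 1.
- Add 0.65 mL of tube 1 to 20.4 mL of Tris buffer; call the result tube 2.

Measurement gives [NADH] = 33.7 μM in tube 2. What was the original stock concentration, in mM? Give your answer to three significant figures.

Step 1: 2.25 mL + 2900 μL = 5.15 mL total → factor 5.15/2.25 = 2.2889
Step 2: 0.65 mL + 20.4 mL = 21.05 mL total → factor 21.05/0.65 = 32.385
Overall dilution factor = 2.2889 × 32.385 = 74.125
Stock = 33.7 μM × 74.125 = 2498 μM = 2.50 mM

2.50 mM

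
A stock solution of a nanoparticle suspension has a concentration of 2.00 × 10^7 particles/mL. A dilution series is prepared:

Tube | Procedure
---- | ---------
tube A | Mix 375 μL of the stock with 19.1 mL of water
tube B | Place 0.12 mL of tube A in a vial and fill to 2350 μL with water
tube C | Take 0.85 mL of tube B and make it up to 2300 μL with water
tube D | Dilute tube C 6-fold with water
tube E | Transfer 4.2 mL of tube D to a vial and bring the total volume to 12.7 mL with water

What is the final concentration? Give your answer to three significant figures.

401 particles/mL

Step 1: 375 μL + 19.1 mL = 19475 μL total → factor 19475/375 = 51.933
Step 2: 0.12 mL brought to 2350 μL → factor 2.35/0.12 = 19.583
Step 3: 0.85 mL brought to 2300 μL → factor 2.3/0.85 = 2.7059
Step 4: 6-fold → factor 6
Step 5: 4.2 mL brought to 12.7 mL → factor 12.7/4.2 = 3.0238
Overall dilution factor = 51.933 × 19.583 × 2.7059 × 6 × 3.0238 = 49928
Final = 2.00 × 10^7 particles/mL / 49928 = 401 particles/mL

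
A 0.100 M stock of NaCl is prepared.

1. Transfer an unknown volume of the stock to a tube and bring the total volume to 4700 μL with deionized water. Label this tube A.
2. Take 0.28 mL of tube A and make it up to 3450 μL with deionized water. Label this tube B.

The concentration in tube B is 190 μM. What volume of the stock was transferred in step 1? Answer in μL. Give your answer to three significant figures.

Step 1: v brought to 4700 μL → factor = 4700 μL/v
Step 2: 0.28 mL brought to 3450 μL → factor 3.45/0.28 = 12.321
Product of known-step factors = 12.321
Overall factor = 0.100 M / (190 μM) = 526.32
Step-1 factor = 526.32 / 12.321 = 42.715
v = 4700 μL / 42.715 = 110 μL

110 μL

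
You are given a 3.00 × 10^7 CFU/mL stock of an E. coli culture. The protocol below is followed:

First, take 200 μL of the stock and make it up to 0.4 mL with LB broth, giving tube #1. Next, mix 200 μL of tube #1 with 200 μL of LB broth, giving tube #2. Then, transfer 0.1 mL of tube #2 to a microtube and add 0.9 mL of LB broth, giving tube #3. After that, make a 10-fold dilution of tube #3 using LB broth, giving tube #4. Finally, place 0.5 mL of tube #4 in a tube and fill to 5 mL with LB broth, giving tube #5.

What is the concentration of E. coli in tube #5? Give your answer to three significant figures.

Step 1: 200 μL brought to 0.4 mL → factor 400/200 = 2
Step 2: 200 μL + 200 μL = 400 μL total → factor 400/200 = 2
Step 3: 0.1 mL + 0.9 mL = 1 mL total → factor 1/0.1 = 10
Step 4: 10-fold → factor 10
Step 5: 0.5 mL brought to 5 mL → factor 5/0.5 = 10
Overall dilution factor = 2 × 2 × 10 × 10 × 10 = 4000
Final = 3.00 × 10^7 CFU/mL / 4000 = 7.50 × 10^3 CFU/mL

7.50 × 10^3 CFU/mL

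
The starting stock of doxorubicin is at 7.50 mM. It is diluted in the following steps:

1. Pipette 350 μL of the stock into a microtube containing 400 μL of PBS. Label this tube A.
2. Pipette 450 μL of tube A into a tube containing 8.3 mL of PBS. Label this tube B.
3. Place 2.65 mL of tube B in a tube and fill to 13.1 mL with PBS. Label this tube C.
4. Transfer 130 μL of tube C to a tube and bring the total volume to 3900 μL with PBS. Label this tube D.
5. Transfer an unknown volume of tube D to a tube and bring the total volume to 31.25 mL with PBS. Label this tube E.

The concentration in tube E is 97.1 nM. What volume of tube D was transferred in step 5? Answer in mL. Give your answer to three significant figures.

Step 1: 350 μL + 400 μL = 750 μL total → factor 750/350 = 2.1429
Step 2: 450 μL + 8.3 mL = 8750 μL total → factor 8750/450 = 19.444
Step 3: 2.65 mL brought to 13.1 mL → factor 13.1/2.65 = 4.9434
Step 4: 130 μL brought to 3900 μL → factor 3900/130 = 30
Step 5: v brought to 31.25 mL → factor = 31.25 mL/v
Product of known-step factors = 6179.2
Overall factor = 7.50 mM / (97.1 nM) = 77240
Step-5 factor = 77240 / 6179.2 = 12.5
v = 31.25 mL / 12.5 = 2.50 mL

2.50 mL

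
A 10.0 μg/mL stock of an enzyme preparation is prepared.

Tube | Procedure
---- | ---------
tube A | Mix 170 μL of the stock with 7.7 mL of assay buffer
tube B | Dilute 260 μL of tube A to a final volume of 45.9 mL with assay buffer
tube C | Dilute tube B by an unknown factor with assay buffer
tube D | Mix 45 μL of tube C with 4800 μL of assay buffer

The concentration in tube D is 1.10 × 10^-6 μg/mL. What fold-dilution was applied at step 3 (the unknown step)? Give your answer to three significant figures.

Step 1: 170 μL + 7.7 mL = 7870 μL total → factor 7870/170 = 46.294
Step 2: 260 μL brought to 45.9 mL → factor 45900/260 = 176.54
Step 3: unknown factor x
Step 4: 45 μL + 4800 μL = 4845 μL total → factor 4845/45 = 107.67
Product of known-step factors = 8.7993 × 10^5
Overall factor = 10.0 μg/mL / (1.10 × 10^-6 μg/mL) = 9.0909 × 10^6
x = 9.0909 × 10^6 / 8.7993 × 10^5 = 10.3

10.3-fold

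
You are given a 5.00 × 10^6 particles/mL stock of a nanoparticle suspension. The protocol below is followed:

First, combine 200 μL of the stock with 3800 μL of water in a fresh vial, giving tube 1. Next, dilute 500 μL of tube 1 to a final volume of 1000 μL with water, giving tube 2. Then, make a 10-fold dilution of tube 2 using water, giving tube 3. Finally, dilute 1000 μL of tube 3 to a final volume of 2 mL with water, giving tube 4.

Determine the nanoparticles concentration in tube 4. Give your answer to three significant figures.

6.25 × 10^3 particles/mL

Step 1: 200 μL + 3800 μL = 4000 μL total → factor 4000/200 = 20
Step 2: 500 μL brought to 1000 μL → factor 1000/500 = 2
Step 3: 10-fold → factor 10
Step 4: 1000 μL brought to 2 mL → factor 2000/1000 = 2
Overall dilution factor = 20 × 2 × 10 × 2 = 800
Final = 5.00 × 10^6 particles/mL / 800 = 6.25 × 10^3 particles/mL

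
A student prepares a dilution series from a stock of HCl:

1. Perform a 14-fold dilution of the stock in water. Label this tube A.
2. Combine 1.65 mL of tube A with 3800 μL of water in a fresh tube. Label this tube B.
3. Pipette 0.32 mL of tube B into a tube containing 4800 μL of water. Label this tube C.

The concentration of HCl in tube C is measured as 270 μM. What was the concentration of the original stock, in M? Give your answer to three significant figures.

Step 1: 14-fold → factor 14
Step 2: 1.65 mL + 3800 μL = 5.45 mL total → factor 5.45/1.65 = 3.303
Step 3: 0.32 mL + 4800 μL = 5.12 mL total → factor 5.12/0.32 = 16
Overall dilution factor = 14 × 3.303 × 16 = 739.88
Stock = 270 μM × 739.88 = 1.998 × 10^5 μM = 0.200 M

0.200 M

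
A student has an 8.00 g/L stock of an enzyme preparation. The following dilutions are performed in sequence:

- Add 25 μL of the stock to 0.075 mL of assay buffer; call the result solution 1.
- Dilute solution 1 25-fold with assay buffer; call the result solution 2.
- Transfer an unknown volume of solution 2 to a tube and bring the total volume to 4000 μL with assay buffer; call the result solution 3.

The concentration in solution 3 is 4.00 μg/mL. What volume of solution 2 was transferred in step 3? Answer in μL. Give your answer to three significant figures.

200 μL

Step 1: 25 μL + 0.075 mL = 100 μL total → factor 100/25 = 4
Step 2: 25-fold → factor 25
Step 3: v brought to 4000 μL → factor = 4000 μL/v
Product of known-step factors = 100
Overall factor = 8.00 g/L / (4.00 μg/mL) = 2000
Step-3 factor = 2000 / 100 = 20
v = 4000 μL / 20 = 200 μL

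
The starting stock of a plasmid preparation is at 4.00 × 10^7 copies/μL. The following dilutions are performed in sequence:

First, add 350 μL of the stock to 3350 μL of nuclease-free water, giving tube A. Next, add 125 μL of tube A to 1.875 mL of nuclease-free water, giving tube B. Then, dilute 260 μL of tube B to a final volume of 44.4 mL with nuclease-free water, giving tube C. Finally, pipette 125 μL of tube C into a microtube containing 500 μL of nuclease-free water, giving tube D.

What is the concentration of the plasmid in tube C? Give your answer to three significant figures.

1.38 × 10^3 copies/μL

Step 1: 350 μL + 3350 μL = 3700 μL total → factor 3700/350 = 10.571
Step 2: 125 μL + 1.875 mL = 2000 μL total → factor 2000/125 = 16
Step 3: 260 μL brought to 44.4 mL → factor 44400/260 = 170.77
Dilution factor through tube C = 10.571 × 16 × 170.77 = 28884
[tube C] = 4.00 × 10^7 copies/μL / 28884 = 1.38 × 10^3 copies/μL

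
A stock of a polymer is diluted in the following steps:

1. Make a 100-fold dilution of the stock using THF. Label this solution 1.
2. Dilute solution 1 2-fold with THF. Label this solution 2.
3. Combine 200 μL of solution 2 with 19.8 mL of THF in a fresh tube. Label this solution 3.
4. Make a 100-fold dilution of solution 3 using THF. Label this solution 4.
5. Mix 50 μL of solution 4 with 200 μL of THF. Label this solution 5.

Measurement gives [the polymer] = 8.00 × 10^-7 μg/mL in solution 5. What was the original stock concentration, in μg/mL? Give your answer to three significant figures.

Step 1: 100-fold → factor 100
Step 2: 2-fold → factor 2
Step 3: 200 μL + 19.8 mL = 20000 μL total → factor 20000/200 = 100
Step 4: 100-fold → factor 100
Step 5: 50 μL + 200 μL = 250 μL total → factor 250/50 = 5
Overall dilution factor = 100 × 2 × 100 × 100 × 5 = 1 × 10^7
Stock = 8.00 × 10^-7 μg/mL × 1 × 10^7 = 8.00 μg/mL

8.00 μg/mL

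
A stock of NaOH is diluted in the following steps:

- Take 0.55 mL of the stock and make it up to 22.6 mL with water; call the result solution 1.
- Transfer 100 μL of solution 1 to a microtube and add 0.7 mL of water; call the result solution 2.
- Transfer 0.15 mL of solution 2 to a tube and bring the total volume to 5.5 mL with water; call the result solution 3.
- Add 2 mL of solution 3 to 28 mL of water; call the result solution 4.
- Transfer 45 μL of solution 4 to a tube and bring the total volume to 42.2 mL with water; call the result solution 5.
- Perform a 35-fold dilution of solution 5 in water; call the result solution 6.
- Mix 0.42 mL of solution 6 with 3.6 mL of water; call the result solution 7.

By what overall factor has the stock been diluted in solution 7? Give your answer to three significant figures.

5.68 × 10^10

Step 1: 0.55 mL brought to 22.6 mL → factor 22.6/0.55 = 41.091
Step 2: 100 μL + 0.7 mL = 800 μL total → factor 800/100 = 8
Step 3: 0.15 mL brought to 5.5 mL → factor 5.5/0.15 = 36.667
Step 4: 2 mL + 28 mL = 30 mL total → factor 30/2 = 15
Step 5: 45 μL brought to 42.2 mL → factor 42200/45 = 937.78
Step 6: 35-fold → factor 35
Step 7: 0.42 mL + 3.6 mL = 4.02 mL total → factor 4.02/0.42 = 9.5714
Overall dilution factor = 41.091 × 8 × 36.667 × 15 × 937.78 × 35 × 9.5714 = 5.6799 × 10^10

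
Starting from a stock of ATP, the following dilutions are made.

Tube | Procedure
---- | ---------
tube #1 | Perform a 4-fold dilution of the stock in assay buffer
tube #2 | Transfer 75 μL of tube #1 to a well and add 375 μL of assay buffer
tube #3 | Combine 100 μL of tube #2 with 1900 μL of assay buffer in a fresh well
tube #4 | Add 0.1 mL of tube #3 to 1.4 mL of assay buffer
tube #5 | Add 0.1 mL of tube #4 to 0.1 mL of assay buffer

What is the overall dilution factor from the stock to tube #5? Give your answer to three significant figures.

Step 1: 4-fold → factor 4
Step 2: 75 μL + 375 μL = 450 μL total → factor 450/75 = 6
Step 3: 100 μL + 1900 μL = 2000 μL total → factor 2000/100 = 20
Step 4: 0.1 mL + 1.4 mL = 1.5 mL total → factor 1.5/0.1 = 15
Step 5: 0.1 mL + 0.1 mL = 0.2 mL total → factor 0.2/0.1 = 2
Overall dilution factor = 4 × 6 × 20 × 15 × 2 = 14400

1.44 × 10^4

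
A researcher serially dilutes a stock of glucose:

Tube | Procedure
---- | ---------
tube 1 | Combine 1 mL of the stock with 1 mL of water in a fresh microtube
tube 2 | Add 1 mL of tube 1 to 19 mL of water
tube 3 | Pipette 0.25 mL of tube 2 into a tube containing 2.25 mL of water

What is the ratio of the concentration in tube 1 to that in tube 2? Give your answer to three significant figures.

20.0

Step 1: 1 mL + 1 mL = 2 mL total → factor 2/1 = 2
Step 2: 1 mL + 19 mL = 20 mL total → factor 20/1 = 20
Dilution factor to tube 1 = 2; to tube 2 = 40
[tube 1]/[tube 2] = (factor to tube 2)/(factor to tube 1) = 40/2 = 20.0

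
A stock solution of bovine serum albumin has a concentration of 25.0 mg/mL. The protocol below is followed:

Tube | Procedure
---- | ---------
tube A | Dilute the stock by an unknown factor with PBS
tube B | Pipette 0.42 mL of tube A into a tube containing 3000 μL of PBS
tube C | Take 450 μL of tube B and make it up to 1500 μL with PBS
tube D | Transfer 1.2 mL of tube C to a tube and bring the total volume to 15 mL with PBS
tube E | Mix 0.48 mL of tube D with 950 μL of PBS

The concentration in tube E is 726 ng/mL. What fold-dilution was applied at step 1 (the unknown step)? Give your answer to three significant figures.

34.1-fold

Step 1: unknown factor x
Step 2: 0.42 mL + 3000 μL = 3.42 mL total → factor 3.42/0.42 = 8.1429
Step 3: 450 μL brought to 1500 μL → factor 1500/450 = 3.3333
Step 4: 1.2 mL brought to 15 mL → factor 15/1.2 = 12.5
Step 5: 0.48 mL + 950 μL = 1.43 mL total → factor 1.43/0.48 = 2.9792
Product of known-step factors = 1010.8
Overall factor = 25.0 mg/mL / (726 ng/mL) = 34435
x = 34435 / 1010.8 = 34.1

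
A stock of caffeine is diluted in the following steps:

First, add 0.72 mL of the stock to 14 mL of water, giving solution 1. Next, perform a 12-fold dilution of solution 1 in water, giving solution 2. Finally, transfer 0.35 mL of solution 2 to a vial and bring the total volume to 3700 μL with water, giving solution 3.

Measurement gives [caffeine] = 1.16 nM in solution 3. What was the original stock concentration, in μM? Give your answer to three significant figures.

3.01 μM

Step 1: 0.72 mL + 14 mL = 14.72 mL total → factor 14.72/0.72 = 20.444
Step 2: 12-fold → factor 12
Step 3: 0.35 mL brought to 3700 μL → factor 3.7/0.35 = 10.571
Overall dilution factor = 20.444 × 12 × 10.571 = 2593.5
Stock = 1.16 nM × 2593.5 = 3008 nM = 3.01 μM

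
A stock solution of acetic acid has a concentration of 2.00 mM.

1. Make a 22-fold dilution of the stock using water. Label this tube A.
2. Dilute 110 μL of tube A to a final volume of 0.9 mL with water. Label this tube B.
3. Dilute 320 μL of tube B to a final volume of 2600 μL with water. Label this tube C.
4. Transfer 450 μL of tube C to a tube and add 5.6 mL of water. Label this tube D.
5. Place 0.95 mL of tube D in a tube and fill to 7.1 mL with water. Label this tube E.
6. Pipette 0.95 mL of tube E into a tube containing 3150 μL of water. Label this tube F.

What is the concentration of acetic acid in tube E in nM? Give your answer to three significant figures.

13.6 nM

Step 1: 22-fold → factor 22
Step 2: 110 μL brought to 0.9 mL → factor 900/110 = 8.1818
Step 3: 320 μL brought to 2600 μL → factor 2600/320 = 8.125
Step 4: 450 μL + 5.6 mL = 6050 μL total → factor 6050/450 = 13.444
Step 5: 0.95 mL brought to 7.1 mL → factor 7.1/0.95 = 7.4737
Dilution factor through tube E = 22 × 8.1818 × 8.125 × 13.444 × 7.4737 = 1.4695 × 10^5
[tube E] = 2.00 mM / 1.4695 × 10^5 = 1.361 × 10^-5 mM = 13.6 nM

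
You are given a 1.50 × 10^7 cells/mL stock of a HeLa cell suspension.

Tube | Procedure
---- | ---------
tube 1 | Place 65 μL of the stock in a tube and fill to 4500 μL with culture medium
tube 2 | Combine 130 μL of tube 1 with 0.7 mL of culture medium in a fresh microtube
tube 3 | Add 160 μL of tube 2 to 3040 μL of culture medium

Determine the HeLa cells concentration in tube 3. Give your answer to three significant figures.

Step 1: 65 μL brought to 4500 μL → factor 4500/65 = 69.231
Step 2: 130 μL + 0.7 mL = 830 μL total → factor 830/130 = 6.3846
Step 3: 160 μL + 3040 μL = 3200 μL total → factor 3200/160 = 20
Overall dilution factor = 69.231 × 6.3846 × 20 = 8840.2
Final = 1.50 × 10^7 cells/mL / 8840.2 = 1.70 × 10^3 cells/mL

1.70 × 10^3 cells/mL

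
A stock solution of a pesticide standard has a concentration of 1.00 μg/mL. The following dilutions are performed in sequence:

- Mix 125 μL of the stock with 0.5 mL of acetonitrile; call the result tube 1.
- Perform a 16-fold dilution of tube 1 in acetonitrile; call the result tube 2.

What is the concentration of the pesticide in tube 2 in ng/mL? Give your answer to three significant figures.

12.5 ng/mL

Step 1: 125 μL + 0.5 mL = 625 μL total → factor 625/125 = 5
Step 2: 16-fold → factor 16
Overall dilution factor = 5 × 16 = 80
Final = 1.00 μg/mL / 80 = 0.01250 μg/mL = 12.5 ng/mL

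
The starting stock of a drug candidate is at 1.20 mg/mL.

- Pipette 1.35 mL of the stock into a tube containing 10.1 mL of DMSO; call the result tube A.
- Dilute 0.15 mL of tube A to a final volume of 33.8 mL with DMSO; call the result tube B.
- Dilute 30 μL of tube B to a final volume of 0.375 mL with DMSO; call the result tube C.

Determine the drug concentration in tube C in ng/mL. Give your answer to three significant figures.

50.2 ng/mL

Step 1: 1.35 mL + 10.1 mL = 11.45 mL total → factor 11.45/1.35 = 8.4815
Step 2: 0.15 mL brought to 33.8 mL → factor 33.8/0.15 = 225.33
Step 3: 30 μL brought to 0.375 mL → factor 375/30 = 12.5
Overall dilution factor = 8.4815 × 225.33 × 12.5 = 23890
Final = 1.20 mg/mL / 23890 = 5.023 × 10^-5 mg/mL = 50.2 ng/mL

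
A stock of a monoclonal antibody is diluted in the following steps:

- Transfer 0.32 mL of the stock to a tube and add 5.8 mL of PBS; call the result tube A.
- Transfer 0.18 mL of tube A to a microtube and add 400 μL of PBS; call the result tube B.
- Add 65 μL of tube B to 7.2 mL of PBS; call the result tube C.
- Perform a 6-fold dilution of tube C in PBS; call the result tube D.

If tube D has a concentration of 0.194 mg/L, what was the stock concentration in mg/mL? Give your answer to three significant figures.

8.02 mg/mL

Step 1: 0.32 mL + 5.8 mL = 6.12 mL total → factor 6.12/0.32 = 19.125
Step 2: 0.18 mL + 400 μL = 0.58 mL total → factor 0.58/0.18 = 3.2222
Step 3: 65 μL + 7.2 mL = 7265 μL total → factor 7265/65 = 111.77
Step 4: 6-fold → factor 6
Overall dilution factor = 19.125 × 3.2222 × 111.77 × 6 = 41327
Stock = 0.194 mg/L × 41327 = 8017 mg/L = 8.02 mg/mL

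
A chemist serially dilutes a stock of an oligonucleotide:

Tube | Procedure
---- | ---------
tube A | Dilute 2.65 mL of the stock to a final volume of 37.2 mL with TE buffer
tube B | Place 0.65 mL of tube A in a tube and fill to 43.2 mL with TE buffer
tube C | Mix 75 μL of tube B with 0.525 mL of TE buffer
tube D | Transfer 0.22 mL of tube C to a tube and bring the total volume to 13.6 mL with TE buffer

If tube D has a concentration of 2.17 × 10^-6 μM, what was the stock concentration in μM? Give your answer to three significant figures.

1.00 μM

Step 1: 2.65 mL brought to 37.2 mL → factor 37.2/2.65 = 14.038
Step 2: 0.65 mL brought to 43.2 mL → factor 43.2/0.65 = 66.462
Step 3: 75 μL + 0.525 mL = 600 μL total → factor 600/75 = 8
Step 4: 0.22 mL brought to 13.6 mL → factor 13.6/0.22 = 61.818
Overall dilution factor = 14.038 × 66.462 × 8 × 61.818 = 4.614 × 10^5
Stock = 2.17 × 10^-6 μM × 4.614 × 10^5 = 1.00 μM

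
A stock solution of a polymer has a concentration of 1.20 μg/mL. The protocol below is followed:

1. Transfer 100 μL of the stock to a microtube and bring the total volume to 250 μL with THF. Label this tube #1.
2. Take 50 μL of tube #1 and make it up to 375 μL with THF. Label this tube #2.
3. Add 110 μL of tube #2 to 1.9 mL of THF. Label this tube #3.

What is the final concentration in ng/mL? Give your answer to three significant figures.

3.50 ng/mL

Step 1: 100 μL brought to 250 μL → factor 250/100 = 2.5
Step 2: 50 μL brought to 375 μL → factor 375/50 = 7.5
Step 3: 110 μL + 1.9 mL = 2010 μL total → factor 2010/110 = 18.273
Overall dilution factor = 2.5 × 7.5 × 18.273 = 342.61
Final = 1.20 μg/mL / 342.61 = 0.003502 μg/mL = 3.50 ng/mL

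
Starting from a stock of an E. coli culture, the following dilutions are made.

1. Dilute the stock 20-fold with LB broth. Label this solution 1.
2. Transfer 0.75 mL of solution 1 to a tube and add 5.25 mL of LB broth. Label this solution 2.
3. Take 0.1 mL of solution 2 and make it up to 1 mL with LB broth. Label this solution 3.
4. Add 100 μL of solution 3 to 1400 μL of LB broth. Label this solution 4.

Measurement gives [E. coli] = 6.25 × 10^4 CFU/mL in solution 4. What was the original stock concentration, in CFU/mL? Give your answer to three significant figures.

Step 1: 20-fold → factor 20
Step 2: 0.75 mL + 5.25 mL = 6 mL total → factor 6/0.75 = 8
Step 3: 0.1 mL brought to 1 mL → factor 1/0.1 = 10
Step 4: 100 μL + 1400 μL = 1500 μL total → factor 1500/100 = 15
Overall dilution factor = 20 × 8 × 10 × 15 = 24000
Stock = 6.25 × 10^4 CFU/mL × 24000 = 1.50 × 10^9 CFU/mL

1.50 × 10^9 CFU/mL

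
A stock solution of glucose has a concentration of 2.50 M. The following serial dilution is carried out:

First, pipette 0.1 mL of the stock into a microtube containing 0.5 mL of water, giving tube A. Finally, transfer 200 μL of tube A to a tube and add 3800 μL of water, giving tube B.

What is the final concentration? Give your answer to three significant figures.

Step 1: 0.1 mL + 0.5 mL = 0.6 mL total → factor 0.6/0.1 = 6
Step 2: 200 μL + 3800 μL = 4000 μL total → factor 4000/200 = 20
Overall dilution factor = 6 × 20 = 120
Final = 2.50 M / 120 = 0.0208 M

0.0208 M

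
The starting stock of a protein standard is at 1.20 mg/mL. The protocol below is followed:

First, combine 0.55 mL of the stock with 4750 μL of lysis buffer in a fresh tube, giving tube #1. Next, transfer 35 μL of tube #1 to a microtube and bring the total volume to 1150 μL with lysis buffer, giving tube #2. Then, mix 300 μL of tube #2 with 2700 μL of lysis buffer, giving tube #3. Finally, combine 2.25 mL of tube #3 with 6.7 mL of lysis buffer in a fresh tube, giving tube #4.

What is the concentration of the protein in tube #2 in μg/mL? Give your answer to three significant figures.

Step 1: 0.55 mL + 4750 μL = 5.3 mL total → factor 5.3/0.55 = 9.6364
Step 2: 35 μL brought to 1150 μL → factor 1150/35 = 32.857
Dilution factor through tube #2 = 9.6364 × 32.857 = 316.62
[tube #2] = 1.20 mg/mL / 316.62 = 0.003790 mg/mL = 3.79 μg/mL

3.79 μg/mL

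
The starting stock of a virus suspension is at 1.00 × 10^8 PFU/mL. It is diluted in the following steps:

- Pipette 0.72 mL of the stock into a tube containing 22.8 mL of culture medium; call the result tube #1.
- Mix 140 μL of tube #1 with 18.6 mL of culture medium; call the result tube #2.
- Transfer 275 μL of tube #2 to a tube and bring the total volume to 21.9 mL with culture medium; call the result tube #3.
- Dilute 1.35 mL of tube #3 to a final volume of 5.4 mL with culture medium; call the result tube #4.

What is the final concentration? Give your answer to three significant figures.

71.8 PFU/mL

Step 1: 0.72 mL + 22.8 mL = 23.52 mL total → factor 23.52/0.72 = 32.667
Step 2: 140 μL + 18.6 mL = 18740 μL total → factor 18740/140 = 133.86
Step 3: 275 μL brought to 21.9 mL → factor 21900/275 = 79.636
Step 4: 1.35 mL brought to 5.4 mL → factor 5.4/1.35 = 4
Overall dilution factor = 32.667 × 133.86 × 79.636 × 4 = 1.3929 × 10^6
Final = 1.00 × 10^8 PFU/mL / 1.3929 × 10^6 = 71.8 PFU/mL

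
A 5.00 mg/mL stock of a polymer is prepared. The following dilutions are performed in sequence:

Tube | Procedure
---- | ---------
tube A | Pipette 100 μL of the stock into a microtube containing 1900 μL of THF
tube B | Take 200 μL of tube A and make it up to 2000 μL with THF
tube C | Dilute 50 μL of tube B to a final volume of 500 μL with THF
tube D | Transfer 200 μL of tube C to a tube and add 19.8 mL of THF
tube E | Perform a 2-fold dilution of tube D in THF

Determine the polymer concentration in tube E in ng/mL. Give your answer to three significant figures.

12.5 ng/mL

Step 1: 100 μL + 1900 μL = 2000 μL total → factor 2000/100 = 20
Step 2: 200 μL brought to 2000 μL → factor 2000/200 = 10
Step 3: 50 μL brought to 500 μL → factor 500/50 = 10
Step 4: 200 μL + 19.8 mL = 20000 μL total → factor 20000/200 = 100
Step 5: 2-fold → factor 2
Overall dilution factor = 20 × 10 × 10 × 100 × 2 = 4 × 10^5
Final = 5.00 mg/mL / 4 × 10^5 = 1.250 × 10^-5 mg/mL = 12.5 ng/mL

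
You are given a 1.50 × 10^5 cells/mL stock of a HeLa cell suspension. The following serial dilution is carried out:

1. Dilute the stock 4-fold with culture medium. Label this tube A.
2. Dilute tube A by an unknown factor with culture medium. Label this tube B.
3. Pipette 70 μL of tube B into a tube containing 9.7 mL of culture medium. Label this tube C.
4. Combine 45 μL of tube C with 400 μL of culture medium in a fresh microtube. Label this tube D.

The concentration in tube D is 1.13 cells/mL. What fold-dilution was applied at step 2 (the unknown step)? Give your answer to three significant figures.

Step 1: 4-fold → factor 4
Step 2: unknown factor x
Step 3: 70 μL + 9.7 mL = 9770 μL total → factor 9770/70 = 139.57
Step 4: 45 μL + 400 μL = 445 μL total → factor 445/45 = 9.8889
Product of known-step factors = 5520.8
Overall factor = 1.50 × 10^5 cells/mL / (1.13 cells/mL) = 1.3274 × 10^5
x = 1.3274 × 10^5 / 5520.8 = 24.0

24.0-fold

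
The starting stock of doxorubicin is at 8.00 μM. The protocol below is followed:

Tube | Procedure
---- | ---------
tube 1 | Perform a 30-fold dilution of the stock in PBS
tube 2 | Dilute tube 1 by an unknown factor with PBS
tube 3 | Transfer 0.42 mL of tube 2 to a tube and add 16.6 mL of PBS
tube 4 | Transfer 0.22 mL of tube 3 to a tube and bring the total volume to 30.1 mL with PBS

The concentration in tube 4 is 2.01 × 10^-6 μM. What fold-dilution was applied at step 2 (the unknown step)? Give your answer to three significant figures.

Step 1: 30-fold → factor 30
Step 2: unknown factor x
Step 3: 0.42 mL + 16.6 mL = 17.02 mL total → factor 17.02/0.42 = 40.524
Step 4: 0.22 mL brought to 30.1 mL → factor 30.1/0.22 = 136.82
Product of known-step factors = 1.6633 × 10^5
Overall factor = 8.00 μM / (2.01 × 10^-6 μM) = 3.9801 × 10^6
x = 3.9801 × 10^6 / 1.6633 × 10^5 = 23.9

23.9-fold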